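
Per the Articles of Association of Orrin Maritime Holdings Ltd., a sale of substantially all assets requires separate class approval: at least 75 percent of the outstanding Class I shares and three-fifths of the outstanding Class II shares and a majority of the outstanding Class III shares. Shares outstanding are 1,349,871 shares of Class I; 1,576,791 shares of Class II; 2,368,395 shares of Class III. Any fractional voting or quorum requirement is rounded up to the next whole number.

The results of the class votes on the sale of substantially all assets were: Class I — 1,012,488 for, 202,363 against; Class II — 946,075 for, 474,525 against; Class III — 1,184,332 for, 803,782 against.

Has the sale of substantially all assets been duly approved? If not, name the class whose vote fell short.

Approved — every class gave the required vote.

Class I: 3/4 of 1349871 = 1012403.25, rounded up to 1012404; 1,012,404 required, 1,012,488 in favor — approved.
Class II: 3/5 of 1576791 = 946074.60, rounded up to 946075; 946,075 required, 946,075 in favor — approved.
Class III: a majority of 2368395 is 1184198; 1,184,198 required, 1,184,332 in favor — approved.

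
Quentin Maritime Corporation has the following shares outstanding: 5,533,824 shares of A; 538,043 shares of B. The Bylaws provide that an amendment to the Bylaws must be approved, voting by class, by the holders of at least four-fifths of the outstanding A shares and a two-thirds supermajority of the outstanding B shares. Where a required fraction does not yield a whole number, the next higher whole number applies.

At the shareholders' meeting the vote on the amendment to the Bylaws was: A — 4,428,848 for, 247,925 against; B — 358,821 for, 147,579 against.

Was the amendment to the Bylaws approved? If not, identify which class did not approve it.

A: 4/5 of 5533824 = 4427059.20, rounded up to 4427060; 4,427,060 required, 4,428,848 in favor — approved.
B: 2/3 of 538043 = 358695.33, rounded up to 358696; 358,696 required, 358,821 in favor — approved.

Approved — every class gave the required vote.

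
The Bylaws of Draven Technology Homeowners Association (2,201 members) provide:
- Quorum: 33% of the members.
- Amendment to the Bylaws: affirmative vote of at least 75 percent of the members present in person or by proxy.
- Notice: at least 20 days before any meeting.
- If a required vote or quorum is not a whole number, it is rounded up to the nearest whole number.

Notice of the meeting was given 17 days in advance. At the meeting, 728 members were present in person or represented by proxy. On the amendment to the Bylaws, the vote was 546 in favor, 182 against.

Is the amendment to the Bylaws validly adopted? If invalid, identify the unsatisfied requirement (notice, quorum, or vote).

Invalid — notice requirement not satisfied.

Notice: 17 days given; 20 required. Not satisfied.
Quorum: 33% of 2,201 = 726.33, rounded up to 727; 728 present. Satisfied.
Vote: requires three-fourths of those present (728); 3/4 of 728 = 546, so 546 needed; 546 in favor. Satisfied.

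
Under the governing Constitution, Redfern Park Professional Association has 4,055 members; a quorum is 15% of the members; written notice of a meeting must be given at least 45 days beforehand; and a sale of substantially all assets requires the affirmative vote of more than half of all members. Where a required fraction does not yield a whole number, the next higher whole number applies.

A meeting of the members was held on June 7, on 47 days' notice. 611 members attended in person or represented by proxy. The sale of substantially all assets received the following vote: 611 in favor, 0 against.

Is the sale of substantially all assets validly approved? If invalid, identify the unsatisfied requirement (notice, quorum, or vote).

Notice: 47 days given; 45 required. Satisfied.
Quorum: 15% of 4,055 = 608.25, rounded up to 609; 611 present. Satisfied.
Vote: requires a majority of all members (4,055); a majority of 4055 is 2028, so 2,028 needed; 611 in favor. Not satisfied.

Invalid — vote requirement not satisfied.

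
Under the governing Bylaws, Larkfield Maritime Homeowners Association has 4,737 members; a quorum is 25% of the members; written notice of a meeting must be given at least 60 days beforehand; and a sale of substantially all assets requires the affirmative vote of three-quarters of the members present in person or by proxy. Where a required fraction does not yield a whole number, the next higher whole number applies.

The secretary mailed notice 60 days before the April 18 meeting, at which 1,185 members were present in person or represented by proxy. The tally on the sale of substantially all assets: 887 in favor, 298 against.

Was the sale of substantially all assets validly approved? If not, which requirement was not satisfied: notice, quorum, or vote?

Invalid — vote requirement not satisfied.

Notice: 60 days given; 60 required. Satisfied.
Quorum: 25% of 4,737 = 1,184.25, rounded up to 1,185; 1,185 present. Satisfied.
Vote: requires three-fourths of those present (1,185); 3/4 of 1185 = 888.75, rounded up to 889, so 889 needed; 887 in favor. Not satisfied.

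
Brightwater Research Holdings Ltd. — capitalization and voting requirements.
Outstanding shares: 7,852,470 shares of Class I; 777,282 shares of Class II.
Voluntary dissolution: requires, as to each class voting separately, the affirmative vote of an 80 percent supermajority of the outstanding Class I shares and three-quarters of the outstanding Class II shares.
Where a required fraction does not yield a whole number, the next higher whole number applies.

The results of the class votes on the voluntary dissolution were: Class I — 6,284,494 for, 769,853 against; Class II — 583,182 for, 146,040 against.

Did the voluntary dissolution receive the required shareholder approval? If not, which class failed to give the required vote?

Approved — every class gave the required vote.

Class I: 4/5 of 7852470 = 6281976; 6,281,976 required, 6,284,494 in favor — approved.
Class II: 3/4 of 777282 = 582961.50, rounded up to 582962; 582,962 required, 583,182 in favor — approved.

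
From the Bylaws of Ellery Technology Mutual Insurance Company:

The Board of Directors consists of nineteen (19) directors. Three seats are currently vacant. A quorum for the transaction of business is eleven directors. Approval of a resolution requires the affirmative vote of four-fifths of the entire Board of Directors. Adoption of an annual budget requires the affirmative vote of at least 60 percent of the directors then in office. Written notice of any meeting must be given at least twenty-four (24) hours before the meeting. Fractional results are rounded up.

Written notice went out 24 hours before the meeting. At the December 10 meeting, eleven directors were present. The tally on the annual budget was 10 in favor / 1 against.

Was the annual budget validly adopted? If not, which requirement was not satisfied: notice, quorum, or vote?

Valid — all requirements satisfied.

Notice: 24 hours given; 24 required (24 ≥ 24). Satisfied.
Quorum: 11 present; quorum is 11. Satisfied.
Vote: the annual budget requires three-fifths of the directors then in office (16). 3/5 of 16 = 9.60, rounded up to 10, so 10 affirmative votes are needed; 10 voted in favor. Satisfied.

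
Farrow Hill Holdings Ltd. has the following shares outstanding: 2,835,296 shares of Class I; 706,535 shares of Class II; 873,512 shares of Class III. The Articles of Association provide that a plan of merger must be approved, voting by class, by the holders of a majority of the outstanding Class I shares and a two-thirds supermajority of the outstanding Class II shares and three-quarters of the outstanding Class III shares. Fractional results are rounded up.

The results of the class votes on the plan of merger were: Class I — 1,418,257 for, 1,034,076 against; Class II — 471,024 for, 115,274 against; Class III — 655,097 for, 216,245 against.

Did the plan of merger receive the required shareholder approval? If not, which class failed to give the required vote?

Not approved — the Class III shares did not give the required vote.

Class I: a majority of 2835296 is 1417649; 1,417,649 required, 1,418,257 in favor — approved.
Class II: 2/3 of 706535 = 471023.33, rounded up to 471024; 471,024 required, 471,024 in favor — approved.
Class III: 3/4 of 873512 = 655134; 655,134 required, 655,097 in favor — not approved.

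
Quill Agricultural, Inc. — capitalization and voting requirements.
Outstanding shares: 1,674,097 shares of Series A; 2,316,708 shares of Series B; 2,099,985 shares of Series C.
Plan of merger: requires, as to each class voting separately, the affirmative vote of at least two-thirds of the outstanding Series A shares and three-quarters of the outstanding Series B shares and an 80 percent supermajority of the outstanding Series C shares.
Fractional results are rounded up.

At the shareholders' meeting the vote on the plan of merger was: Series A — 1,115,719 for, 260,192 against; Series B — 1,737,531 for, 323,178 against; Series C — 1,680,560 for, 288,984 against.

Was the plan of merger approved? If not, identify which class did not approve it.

Series A: 2/3 of 1674097 = 1116064.67, rounded up to 1116065; 1,116,065 required, 1,115,719 in favor — not approved.
Series B: 3/4 of 2316708 = 1737531; 1,737,531 required, 1,737,531 in favor — approved.
Series C: 4/5 of 2099985 = 1679988; 1,679,988 required, 1,680,560 in favor — approved.

Not approved — the Series A shares did not give the required vote.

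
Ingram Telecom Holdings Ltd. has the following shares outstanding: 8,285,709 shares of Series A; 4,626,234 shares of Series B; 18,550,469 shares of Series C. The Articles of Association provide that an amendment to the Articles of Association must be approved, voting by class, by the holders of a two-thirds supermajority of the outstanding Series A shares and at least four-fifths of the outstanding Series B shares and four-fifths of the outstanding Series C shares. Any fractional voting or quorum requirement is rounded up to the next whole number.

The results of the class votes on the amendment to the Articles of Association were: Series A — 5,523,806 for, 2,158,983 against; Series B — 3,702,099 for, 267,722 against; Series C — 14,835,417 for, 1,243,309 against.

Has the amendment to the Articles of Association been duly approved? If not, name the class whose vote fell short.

Series A: 2/3 of 8285709 = 5523806; 5,523,806 required, 5,523,806 in favor — approved.
Series B: 4/5 of 4626234 = 3700987.20, rounded up to 3700988; 3,700,988 required, 3,702,099 in favor — approved.
Series C: 4/5 of 18550469 = 14840375.20, rounded up to 14840376; 14,840,376 required, 14,835,417 in favor — not approved.

Not approved — the Series C shares did not give the required vote.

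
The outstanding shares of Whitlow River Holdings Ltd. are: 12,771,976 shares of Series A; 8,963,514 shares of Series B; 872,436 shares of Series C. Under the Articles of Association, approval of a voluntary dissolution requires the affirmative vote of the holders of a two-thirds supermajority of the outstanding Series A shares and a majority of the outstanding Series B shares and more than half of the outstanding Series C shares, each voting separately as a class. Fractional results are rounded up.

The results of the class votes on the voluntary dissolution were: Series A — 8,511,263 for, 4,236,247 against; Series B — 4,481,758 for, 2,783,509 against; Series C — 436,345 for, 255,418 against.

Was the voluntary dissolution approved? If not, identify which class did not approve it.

Series A: 2/3 of 12771976 = 8514650.67, rounded up to 8514651; 8,514,651 required, 8,511,263 in favor — not approved.
Series B: a majority of 8963514 is 4481758; 4,481,758 required, 4,481,758 in favor — approved.
Series C: a majority of 872436 is 436219; 436,219 required, 436,345 in favor — approved.

Not approved — the Series A shares did not give the required vote.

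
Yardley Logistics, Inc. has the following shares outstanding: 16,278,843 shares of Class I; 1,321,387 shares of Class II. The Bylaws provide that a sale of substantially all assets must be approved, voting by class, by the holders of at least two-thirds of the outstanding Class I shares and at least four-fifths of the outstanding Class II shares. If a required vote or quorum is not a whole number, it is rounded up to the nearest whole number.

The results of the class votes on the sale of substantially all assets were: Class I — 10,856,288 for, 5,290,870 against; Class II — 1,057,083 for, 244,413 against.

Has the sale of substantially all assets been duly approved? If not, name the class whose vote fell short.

Not approved — the Class II shares did not give the required vote.

Class I: 2/3 of 16278843 = 10852562; 10,852,562 required, 10,856,288 in favor — approved.
Class II: 4/5 of 1321387 = 1057109.60, rounded up to 1057110; 1,057,110 required, 1,057,083 in favor — not approved.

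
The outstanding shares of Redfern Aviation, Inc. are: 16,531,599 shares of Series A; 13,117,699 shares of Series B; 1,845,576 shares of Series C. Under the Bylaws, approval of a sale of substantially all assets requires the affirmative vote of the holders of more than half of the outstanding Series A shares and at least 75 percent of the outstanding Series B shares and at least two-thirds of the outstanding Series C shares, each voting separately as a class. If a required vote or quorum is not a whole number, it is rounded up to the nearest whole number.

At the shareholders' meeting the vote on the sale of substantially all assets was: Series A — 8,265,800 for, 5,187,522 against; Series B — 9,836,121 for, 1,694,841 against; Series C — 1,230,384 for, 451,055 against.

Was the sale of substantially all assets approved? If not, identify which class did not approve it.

Series A: a majority of 16531599 is 8265800; 8,265,800 required, 8,265,800 in favor — approved.
Series B: 3/4 of 13117699 = 9838274.25, rounded up to 9838275; 9,838,275 required, 9,836,121 in favor — not approved.
Series C: 2/3 of 1845576 = 1230384; 1,230,384 required, 1,230,384 in favor — approved.

Not approved — the Series B shares did not give the required vote.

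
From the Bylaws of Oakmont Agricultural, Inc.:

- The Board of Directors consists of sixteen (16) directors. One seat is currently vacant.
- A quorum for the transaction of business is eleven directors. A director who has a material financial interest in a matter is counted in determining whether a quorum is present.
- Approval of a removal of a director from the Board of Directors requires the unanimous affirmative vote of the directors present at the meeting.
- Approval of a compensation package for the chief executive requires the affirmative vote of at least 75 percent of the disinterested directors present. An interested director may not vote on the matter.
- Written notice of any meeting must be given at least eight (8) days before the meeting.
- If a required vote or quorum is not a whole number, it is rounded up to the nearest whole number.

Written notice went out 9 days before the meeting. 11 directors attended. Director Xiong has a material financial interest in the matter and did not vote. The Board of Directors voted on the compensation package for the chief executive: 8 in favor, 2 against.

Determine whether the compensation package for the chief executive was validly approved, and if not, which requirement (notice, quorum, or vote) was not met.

Notice: 9 days given; 8 required (9 ≥ 8). Satisfied.
Quorum: 11 present (interested directors count toward quorum); quorum is 11. Satisfied.
Vote: the compensation package for the chief executive requires three-fourths of the disinterested directors present (11 − 1 = 10). 3/4 of 10 = 7.50, rounded up to 8, so 8 affirmative votes are needed; 8 voted in favor. Satisfied.

Valid — all requirements satisfied.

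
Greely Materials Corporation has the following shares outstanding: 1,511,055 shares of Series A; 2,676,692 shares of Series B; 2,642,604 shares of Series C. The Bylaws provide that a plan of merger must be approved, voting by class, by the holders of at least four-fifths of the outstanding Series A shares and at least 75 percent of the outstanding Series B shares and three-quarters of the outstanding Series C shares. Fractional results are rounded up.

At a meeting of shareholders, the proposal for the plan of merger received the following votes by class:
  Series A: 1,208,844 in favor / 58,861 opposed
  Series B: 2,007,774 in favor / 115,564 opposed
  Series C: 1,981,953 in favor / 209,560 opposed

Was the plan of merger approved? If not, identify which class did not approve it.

Series A: 4/5 of 1511055 = 1208844; 1,208,844 required, 1,208,844 in favor — approved.
Series B: 3/4 of 2676692 = 2007519; 2,007,519 required, 2,007,774 in favor — approved.
Series C: 3/4 of 2642604 = 1981953; 1,981,953 required, 1,981,953 in favor — approved.

Approved — every class gave the required vote.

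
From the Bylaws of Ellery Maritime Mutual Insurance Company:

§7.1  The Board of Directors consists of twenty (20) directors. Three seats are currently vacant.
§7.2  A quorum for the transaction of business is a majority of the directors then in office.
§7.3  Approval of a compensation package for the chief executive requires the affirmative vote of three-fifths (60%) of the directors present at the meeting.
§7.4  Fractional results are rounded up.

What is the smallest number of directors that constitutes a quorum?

A majority of 17 is 9.

9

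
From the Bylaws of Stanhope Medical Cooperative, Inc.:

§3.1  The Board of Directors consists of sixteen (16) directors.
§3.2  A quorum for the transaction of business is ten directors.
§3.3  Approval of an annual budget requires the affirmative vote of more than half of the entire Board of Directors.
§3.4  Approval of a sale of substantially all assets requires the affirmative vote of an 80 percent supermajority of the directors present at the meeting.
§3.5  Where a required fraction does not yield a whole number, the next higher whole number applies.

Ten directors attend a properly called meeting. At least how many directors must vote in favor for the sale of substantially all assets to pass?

The sale of substantially all assets requires four-fifths of the directors present (10).
4/5 of 10 = 8.

8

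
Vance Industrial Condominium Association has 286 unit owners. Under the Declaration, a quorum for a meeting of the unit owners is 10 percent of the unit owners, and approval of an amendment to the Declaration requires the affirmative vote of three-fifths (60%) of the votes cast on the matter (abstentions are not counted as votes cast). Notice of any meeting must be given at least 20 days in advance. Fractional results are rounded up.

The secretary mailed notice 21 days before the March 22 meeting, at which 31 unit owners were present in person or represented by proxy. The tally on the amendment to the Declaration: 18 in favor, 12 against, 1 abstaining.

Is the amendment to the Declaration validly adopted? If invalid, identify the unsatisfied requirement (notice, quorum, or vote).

Valid — all requirements satisfied.

Notice: 21 days given; 20 required. Satisfied.
Quorum: 10% of 286 = 28.60, rounded up to 29; 31 present. Satisfied.
Vote: requires three-fifths of the votes cast (31 − 1 abstaining = 30); 3/5 of 30 = 18, so 18 needed; 18 in favor. Satisfied.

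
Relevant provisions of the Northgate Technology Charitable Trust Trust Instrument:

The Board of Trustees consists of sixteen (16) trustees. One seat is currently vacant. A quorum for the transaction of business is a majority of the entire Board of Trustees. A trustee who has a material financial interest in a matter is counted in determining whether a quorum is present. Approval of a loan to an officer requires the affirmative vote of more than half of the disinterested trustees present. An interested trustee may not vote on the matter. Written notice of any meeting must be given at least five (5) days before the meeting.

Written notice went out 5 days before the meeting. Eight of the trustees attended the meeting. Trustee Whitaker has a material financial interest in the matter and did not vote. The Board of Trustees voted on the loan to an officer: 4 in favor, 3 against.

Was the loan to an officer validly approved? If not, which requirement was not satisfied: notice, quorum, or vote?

Notice: 5 days given; 5 required (5 ≥ 5). Satisfied.
Quorum: 8 present (interested trustees count toward quorum); quorum is 9. Not satisfied.
Vote: the loan to an officer requires a majority of the disinterested trustees present (8 − 1 = 7). A majority of 7 is 4, so 4 affirmative votes are needed; 4 voted in favor. Satisfied. (Moot — without a quorum no business can be validly transacted.)

Invalid — quorum requirement not satisfied.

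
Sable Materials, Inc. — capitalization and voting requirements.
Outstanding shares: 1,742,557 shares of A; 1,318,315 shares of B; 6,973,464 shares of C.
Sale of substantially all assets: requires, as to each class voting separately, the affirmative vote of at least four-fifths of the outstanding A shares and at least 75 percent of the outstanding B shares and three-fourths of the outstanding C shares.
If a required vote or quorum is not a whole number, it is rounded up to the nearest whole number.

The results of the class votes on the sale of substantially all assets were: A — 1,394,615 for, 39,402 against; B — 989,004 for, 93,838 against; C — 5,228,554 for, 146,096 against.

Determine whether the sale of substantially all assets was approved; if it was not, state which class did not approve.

A: 4/5 of 1742557 = 1394045.60, rounded up to 1394046; 1,394,046 required, 1,394,615 in favor — approved.
B: 3/4 of 1318315 = 988736.25, rounded up to 988737; 988,737 required, 989,004 in favor — approved.
C: 3/4 of 6973464 = 5230098; 5,230,098 required, 5,228,554 in favor — not approved.

Not approved — the C shares did not give the required vote.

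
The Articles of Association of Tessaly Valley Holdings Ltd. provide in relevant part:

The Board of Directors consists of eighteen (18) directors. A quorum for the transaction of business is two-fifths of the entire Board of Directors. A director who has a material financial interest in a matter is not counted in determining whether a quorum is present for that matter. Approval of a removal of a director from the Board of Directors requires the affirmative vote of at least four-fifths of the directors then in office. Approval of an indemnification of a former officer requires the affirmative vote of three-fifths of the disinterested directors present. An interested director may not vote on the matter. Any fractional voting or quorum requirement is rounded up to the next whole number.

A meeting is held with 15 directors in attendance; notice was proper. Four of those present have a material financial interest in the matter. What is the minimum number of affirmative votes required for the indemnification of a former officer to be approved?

7

The indemnification of a former officer requires three-fifths of the disinterested directors present (15 − 4 = 11).
3/5 of 11 = 6.60, rounded up to 7.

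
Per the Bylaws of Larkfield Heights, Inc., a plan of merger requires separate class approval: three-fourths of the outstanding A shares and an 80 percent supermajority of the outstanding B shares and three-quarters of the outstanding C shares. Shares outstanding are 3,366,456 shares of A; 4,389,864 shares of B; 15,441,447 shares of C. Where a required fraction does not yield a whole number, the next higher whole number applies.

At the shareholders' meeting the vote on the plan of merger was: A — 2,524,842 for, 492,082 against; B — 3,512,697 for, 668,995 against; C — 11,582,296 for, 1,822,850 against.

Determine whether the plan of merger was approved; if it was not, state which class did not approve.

A: 3/4 of 3366456 = 2524842; 2,524,842 required, 2,524,842 in favor — approved.
B: 4/5 of 4389864 = 3511891.20, rounded up to 3511892; 3,511,892 required, 3,512,697 in favor — approved.
C: 3/4 of 15441447 = 11581085.25, rounded up to 11581086; 11,581,086 required, 11,582,296 in favor — approved.

Approved — every class gave the required vote.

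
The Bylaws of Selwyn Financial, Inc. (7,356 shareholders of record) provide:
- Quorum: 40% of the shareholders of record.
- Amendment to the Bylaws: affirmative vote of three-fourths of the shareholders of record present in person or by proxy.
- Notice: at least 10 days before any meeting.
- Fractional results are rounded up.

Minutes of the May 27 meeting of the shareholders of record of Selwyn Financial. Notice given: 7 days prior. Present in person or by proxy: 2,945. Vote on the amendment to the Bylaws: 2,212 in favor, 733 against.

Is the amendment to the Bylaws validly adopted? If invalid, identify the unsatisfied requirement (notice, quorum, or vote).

Notice: 7 days given; 10 required. Not satisfied.
Quorum: 40% of 7,356 = 2,942.40, rounded up to 2,943; 2,945 present. Satisfied.
Vote: requires three-fourths of those present (2,945); 3/4 of 2945 = 2208.75, rounded up to 2209, so 2,209 needed; 2,212 in favor. Satisfied.

Invalid — notice requirement not satisfied.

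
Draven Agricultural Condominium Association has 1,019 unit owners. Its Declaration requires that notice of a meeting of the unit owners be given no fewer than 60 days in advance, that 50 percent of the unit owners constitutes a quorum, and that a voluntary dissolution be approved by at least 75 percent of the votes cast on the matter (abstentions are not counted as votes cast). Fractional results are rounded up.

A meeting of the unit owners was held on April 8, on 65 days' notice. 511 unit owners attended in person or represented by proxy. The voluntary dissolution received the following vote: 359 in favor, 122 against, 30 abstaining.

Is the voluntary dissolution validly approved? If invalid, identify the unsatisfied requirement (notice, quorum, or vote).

Notice: 65 days given; 60 required. Satisfied.
Quorum: 50% of 1,019 = 509.50, rounded up to 510; 511 present. Satisfied.
Vote: requires three-fourths of the votes cast (511 − 30 abstaining = 481); 3/4 of 481 = 360.75, rounded up to 361, so 361 needed; 359 in favor. Not satisfied.

Invalid — vote requirement not satisfied.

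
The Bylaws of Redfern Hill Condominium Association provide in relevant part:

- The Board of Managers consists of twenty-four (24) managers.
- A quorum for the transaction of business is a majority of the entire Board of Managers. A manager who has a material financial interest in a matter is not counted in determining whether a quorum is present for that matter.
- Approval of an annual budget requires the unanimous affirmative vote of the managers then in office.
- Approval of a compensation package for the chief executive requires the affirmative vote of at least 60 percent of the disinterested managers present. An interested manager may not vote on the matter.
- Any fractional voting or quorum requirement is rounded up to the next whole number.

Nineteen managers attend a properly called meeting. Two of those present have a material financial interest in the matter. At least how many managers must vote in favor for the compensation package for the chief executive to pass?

11

The compensation package for the chief executive requires three-fifths of the disinterested managers present (19 − 2 = 17).
3/5 of 17 = 10.20, rounded up to 11.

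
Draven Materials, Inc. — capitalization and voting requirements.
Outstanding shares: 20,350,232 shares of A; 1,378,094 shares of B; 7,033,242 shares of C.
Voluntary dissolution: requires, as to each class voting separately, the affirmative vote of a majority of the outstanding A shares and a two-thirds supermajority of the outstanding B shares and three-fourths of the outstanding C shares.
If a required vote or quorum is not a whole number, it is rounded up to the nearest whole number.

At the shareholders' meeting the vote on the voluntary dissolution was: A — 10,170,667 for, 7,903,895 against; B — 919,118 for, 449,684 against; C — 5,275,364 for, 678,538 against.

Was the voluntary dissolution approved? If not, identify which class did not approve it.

Not approved — the A shares did not give the required vote.

A: a majority of 20350232 is 10175117; 10,175,117 required, 10,170,667 in favor — not approved.
B: 2/3 of 1378094 = 918729.33, rounded up to 918730; 918,730 required, 919,118 in favor — approved.
C: 3/4 of 7033242 = 5274931.50, rounded up to 5274932; 5,274,932 required, 5,275,364 in favor — approved.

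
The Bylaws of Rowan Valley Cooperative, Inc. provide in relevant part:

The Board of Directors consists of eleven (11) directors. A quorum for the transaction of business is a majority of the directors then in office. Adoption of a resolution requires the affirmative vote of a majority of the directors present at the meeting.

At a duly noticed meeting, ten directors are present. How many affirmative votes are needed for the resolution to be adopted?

The resolution requires a majority of the directors present (10).
A majority of 10 is 6.

6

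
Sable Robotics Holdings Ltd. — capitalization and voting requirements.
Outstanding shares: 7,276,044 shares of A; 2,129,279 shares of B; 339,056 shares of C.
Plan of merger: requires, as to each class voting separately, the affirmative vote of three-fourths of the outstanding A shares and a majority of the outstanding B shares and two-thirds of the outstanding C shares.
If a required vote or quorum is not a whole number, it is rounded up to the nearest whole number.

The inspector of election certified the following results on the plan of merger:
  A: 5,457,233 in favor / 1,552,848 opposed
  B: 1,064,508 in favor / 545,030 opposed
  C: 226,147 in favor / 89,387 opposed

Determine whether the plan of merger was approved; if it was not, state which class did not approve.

A: 3/4 of 7276044 = 5457033; 5,457,033 required, 5,457,233 in favor — approved.
B: a majority of 2129279 is 1064640; 1,064,640 required, 1,064,508 in favor — not approved.
C: 2/3 of 339056 = 226037.33, rounded up to 226038; 226,038 required, 226,147 in favor — approved.

Not approved — the B shares did not give the required vote.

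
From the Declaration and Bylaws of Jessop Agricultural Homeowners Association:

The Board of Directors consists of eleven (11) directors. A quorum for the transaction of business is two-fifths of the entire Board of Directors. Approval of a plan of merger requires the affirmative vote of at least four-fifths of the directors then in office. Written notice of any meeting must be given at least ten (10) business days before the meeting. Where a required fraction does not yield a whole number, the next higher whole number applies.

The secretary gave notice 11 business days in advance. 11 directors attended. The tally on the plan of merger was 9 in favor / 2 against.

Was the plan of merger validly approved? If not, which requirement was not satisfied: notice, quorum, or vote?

Notice: 11 business days given; 10 required (11 ≥ 10). Satisfied.
Quorum: 11 present; quorum is 5. Satisfied.
Vote: the plan of merger requires four-fifths of the directors then in office (11). 4/5 of 11 = 8.80, rounded up to 9, so 9 affirmative votes are needed; 9 voted in favor. Satisfied.

Valid — all requirements satisfied.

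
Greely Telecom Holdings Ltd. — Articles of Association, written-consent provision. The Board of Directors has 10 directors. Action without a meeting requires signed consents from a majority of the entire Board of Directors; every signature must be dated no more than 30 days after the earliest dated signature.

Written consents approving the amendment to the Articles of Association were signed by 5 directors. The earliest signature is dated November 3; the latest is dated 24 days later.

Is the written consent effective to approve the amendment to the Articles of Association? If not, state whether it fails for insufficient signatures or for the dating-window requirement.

Not effective — insufficient signatures.

Signatures required: a majority of 10 — a majority of 10 is 6, so 6 needed; 5 signed. Insufficient.
Dating window: the latest signature is 24 days after the earliest; the limit is 30 days. Within the window.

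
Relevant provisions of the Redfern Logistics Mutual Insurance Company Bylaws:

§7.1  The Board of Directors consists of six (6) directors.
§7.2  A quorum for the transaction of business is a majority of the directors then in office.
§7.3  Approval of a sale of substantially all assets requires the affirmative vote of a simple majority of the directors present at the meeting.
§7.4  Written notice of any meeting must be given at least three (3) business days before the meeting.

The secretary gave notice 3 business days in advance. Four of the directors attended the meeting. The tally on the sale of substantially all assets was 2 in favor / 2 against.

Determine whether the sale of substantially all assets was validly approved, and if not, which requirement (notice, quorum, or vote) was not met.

Invalid — vote requirement not satisfied.

Notice: 3 business days given; 3 required (3 ≥ 3). Satisfied.
Quorum: 4 present; quorum is 4. Satisfied.
Vote: the sale of substantially all assets requires a majority of the directors present (4). A majority of 4 is 3, so 3 affirmative votes are needed; 2 voted in favor. Not satisfied.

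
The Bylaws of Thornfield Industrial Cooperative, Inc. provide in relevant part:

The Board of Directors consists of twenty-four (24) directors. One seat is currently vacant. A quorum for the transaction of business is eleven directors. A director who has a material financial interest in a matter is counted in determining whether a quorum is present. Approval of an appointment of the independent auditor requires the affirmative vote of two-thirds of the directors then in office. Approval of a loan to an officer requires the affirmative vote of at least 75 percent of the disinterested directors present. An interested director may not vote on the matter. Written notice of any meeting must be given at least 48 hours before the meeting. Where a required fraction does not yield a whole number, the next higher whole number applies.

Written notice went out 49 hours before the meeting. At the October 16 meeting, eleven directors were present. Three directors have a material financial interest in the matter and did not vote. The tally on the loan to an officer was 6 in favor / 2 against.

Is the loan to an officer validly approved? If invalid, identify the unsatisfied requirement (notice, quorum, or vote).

Notice: 49 hours given; 48 required (49 ≥ 48). Satisfied.
Quorum: 11 present (interested directors count toward quorum); quorum is 11. Satisfied.
Vote: the loan to an officer requires three-fourths of the disinterested directors present (11 − 3 = 8). 3/4 of 8 = 6, so 6 affirmative votes are needed; 6 voted in favor. Satisfied.

Valid — all requirements satisfied.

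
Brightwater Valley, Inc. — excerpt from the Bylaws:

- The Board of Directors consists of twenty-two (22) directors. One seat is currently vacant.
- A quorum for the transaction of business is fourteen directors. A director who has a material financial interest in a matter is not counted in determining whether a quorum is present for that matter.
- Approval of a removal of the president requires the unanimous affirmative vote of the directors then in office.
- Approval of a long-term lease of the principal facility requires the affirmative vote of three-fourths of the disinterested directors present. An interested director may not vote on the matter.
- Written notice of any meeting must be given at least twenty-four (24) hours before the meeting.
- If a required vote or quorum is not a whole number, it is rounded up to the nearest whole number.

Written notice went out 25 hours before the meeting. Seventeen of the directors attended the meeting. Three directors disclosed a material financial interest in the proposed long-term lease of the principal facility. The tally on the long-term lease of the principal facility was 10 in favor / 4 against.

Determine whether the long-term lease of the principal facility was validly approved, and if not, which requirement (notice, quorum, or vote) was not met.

Notice: 25 hours given; 24 required (25 ≥ 24). Satisfied.
Quorum: 17 present, but the 3 interested directors do not count, leaving 14. Quorum is 14. Satisfied.
Vote: the long-term lease of the principal facility requires three-fourths of the disinterested directors present (17 − 3 = 14). 3/4 of 14 = 10.50, rounded up to 11, so 11 affirmative votes are needed; 10 voted in favor. Not satisfied.

Invalid — vote requirement not satisfied.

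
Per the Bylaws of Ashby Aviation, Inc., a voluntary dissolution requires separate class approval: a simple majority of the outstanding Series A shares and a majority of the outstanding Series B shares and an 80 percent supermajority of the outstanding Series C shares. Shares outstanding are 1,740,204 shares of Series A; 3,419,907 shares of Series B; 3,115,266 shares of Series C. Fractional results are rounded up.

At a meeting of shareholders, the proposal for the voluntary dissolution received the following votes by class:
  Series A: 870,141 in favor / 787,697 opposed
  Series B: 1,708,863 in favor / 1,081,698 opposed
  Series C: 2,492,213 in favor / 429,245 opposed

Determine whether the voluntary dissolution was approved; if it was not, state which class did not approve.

Series A: a majority of 1740204 is 870103; 870,103 required, 870,141 in favor — approved.
Series B: a majority of 3419907 is 1709954; 1,709,954 required, 1,708,863 in favor — not approved.
Series C: 4/5 of 3115266 = 2492212.80, rounded up to 2492213; 2,492,213 required, 2,492,213 in favor — approved.

Not approved — the Series B shares did not give the required vote.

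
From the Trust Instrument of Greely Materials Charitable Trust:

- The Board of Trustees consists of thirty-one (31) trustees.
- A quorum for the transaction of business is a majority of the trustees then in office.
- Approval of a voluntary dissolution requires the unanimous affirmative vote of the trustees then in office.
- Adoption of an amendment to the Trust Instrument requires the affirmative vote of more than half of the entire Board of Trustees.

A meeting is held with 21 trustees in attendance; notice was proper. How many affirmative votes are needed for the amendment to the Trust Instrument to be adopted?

16

The amendment to the Trust Instrument requires a majority of the entire Board of Trustees (31).
A majority of 31 is 16.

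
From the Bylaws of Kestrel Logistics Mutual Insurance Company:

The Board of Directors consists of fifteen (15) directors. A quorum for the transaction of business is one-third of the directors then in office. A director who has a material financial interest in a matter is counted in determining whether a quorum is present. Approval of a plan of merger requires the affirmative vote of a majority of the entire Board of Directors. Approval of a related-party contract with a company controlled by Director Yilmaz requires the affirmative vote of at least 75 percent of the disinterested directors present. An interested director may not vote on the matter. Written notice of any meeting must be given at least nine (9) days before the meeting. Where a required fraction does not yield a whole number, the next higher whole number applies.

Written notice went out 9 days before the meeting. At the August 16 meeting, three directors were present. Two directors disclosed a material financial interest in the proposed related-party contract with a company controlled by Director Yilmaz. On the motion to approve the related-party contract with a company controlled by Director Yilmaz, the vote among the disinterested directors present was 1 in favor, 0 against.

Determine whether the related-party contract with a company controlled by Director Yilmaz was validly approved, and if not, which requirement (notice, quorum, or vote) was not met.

Notice: 9 days given; 9 required (9 ≥ 9). Satisfied.
Quorum: 3 present (interested directors count toward quorum); quorum is 5. Not satisfied.
Vote: the related-party contract with a company controlled by Director Yilmaz requires three-fourths of the disinterested directors present (3 − 2 = 1). 3/4 of 1 = 0.75, rounded up to 1, so 1 affirmative vote is needed; 1 voted in favor. Satisfied. (Moot — without a quorum no business can be validly transacted.)

Invalid — quorum requirement not satisfied.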